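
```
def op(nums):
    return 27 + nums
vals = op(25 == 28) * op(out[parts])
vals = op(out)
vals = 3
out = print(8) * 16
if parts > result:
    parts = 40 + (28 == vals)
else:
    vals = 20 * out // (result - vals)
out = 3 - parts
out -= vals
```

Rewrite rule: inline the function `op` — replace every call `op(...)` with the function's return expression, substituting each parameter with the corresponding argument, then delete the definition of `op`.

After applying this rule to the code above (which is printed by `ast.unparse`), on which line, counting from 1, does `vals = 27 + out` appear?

Transformed code:
vals = (27 + (25 == 28)) * (27 + out[parts])
vals = 27 + out
vals = 3
out = print(8) * 16
if parts > result:
    parts = 40 + (28 == vals)
else:
    vals = 20 * out // (result - vals)
out = 3 - parts
out -= vals

2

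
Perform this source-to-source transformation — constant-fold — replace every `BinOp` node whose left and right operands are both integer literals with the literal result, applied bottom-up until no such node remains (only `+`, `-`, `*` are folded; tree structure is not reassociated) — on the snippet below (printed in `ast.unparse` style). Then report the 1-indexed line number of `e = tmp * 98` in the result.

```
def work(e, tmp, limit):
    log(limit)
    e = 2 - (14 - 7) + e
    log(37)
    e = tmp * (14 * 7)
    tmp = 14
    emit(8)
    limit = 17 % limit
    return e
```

Transformed code:
def work(e, tmp, limit):
    log(limit)
    e = -5 + e
    log(37)
    e = tmp * 98
    tmp = 14
    emit(8)
    limit = 17 % limit
    return e

5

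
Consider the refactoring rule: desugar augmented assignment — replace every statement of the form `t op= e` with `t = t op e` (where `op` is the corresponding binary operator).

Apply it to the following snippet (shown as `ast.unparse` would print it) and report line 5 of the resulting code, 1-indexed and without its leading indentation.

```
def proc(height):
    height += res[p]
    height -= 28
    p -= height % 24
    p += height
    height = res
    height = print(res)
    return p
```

Transformed code:
def proc(height):
    height = height + res[p]
    height = height - 28
    p = p - height % 24
    p = p + height
    height = res
    height = print(res)
    return p

p = p + height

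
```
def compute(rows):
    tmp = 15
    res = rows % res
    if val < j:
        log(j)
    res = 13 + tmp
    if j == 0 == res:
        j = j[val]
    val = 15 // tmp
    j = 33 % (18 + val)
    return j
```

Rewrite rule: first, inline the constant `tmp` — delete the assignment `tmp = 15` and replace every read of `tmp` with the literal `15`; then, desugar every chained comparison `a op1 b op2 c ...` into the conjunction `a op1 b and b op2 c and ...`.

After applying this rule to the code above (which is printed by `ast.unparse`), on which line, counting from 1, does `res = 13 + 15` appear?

5

Transformed code:
def compute(rows):
    res = rows % res
    if val < j:
        log(j)
    res = 13 + 15
    if j == 0 and 0 == res:
        j = j[val]
    val = 15 // 15
    j = 33 % (18 + val)
    return j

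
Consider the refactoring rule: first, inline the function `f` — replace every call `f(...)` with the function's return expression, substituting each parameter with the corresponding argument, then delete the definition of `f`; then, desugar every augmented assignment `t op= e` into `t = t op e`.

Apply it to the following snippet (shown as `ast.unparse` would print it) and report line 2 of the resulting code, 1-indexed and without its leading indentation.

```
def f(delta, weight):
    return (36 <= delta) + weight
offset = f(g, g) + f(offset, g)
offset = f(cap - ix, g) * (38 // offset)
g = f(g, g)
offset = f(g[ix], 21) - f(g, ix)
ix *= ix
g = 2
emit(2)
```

offset = ((36 <= cap - ix) + g) * (38 // offset)

Transformed code:
offset = (36 <= g) + g + ((36 <= offset) + g)
offset = ((36 <= cap - ix) + g) * (38 // offset)
g = (36 <= g) + g
offset = (36 <= g[ix]) + 21 - ((36 <= g) + ix)
ix = ix * ix
g = 2
emit(2)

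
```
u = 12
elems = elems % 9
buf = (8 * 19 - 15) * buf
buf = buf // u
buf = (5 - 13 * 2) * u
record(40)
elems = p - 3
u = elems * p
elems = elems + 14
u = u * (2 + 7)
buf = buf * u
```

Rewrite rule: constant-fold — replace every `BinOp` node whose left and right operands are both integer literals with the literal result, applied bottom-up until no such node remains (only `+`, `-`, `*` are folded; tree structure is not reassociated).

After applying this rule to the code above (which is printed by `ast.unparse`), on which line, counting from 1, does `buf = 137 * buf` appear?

Transformed code:
u = 12
elems = elems % 9
buf = 137 * buf
buf = buf // u
buf = -21 * u
record(40)
elems = p - 3
u = elems * p
elems = elems + 14
u = u * 9
buf = buf * u

3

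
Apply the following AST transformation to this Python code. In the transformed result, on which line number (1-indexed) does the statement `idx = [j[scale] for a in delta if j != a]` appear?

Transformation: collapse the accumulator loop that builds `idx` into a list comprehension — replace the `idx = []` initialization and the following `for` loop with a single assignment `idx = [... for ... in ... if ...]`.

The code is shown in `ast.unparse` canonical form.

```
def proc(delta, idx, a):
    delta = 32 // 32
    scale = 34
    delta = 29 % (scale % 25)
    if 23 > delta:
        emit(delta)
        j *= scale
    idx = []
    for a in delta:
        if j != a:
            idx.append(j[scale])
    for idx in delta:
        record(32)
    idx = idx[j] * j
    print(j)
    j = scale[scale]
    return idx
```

Transformed code:
def proc(delta, idx, a):
    delta = 32 // 32
    scale = 34
    delta = 29 % (scale % 25)
    if 23 > delta:
        emit(delta)
        j *= scale
    idx = [j[scale] for a in delta if j != a]
    for idx in delta:
        record(32)
    idx = idx[j] * j
    print(j)
    j = scale[scale]
    return idx

8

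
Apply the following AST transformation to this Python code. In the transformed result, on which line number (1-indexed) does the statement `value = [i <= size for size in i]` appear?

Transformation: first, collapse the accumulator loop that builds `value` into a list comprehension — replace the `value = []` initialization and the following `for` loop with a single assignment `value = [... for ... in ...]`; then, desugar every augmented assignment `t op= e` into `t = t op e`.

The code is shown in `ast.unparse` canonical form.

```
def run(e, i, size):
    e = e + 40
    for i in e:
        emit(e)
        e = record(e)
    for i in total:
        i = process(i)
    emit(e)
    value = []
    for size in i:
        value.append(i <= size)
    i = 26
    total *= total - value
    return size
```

9

Transformed code:
def run(e, i, size):
    e = e + 40
    for i in e:
        emit(e)
        e = record(e)
    for i in total:
        i = process(i)
    emit(e)
    value = [i <= size for size in i]
    i = 26
    total = total * (total - value)
    return size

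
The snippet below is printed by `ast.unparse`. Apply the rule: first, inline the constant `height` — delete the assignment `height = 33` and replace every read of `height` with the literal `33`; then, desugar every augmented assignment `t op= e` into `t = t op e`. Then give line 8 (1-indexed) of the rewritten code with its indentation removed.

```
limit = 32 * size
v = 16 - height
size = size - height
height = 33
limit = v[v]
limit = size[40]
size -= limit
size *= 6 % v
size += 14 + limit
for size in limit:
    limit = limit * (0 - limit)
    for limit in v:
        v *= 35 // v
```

size = size + (14 + limit)

Transformed code:
limit = 32 * size
v = 16 - 33
size = size - 33
limit = v[v]
limit = size[40]
size = size - limit
size = size * (6 % v)
size = size + (14 + limit)
for size in limit:
    limit = limit * (0 - limit)
    for limit in v:
        v = v * (35 // v)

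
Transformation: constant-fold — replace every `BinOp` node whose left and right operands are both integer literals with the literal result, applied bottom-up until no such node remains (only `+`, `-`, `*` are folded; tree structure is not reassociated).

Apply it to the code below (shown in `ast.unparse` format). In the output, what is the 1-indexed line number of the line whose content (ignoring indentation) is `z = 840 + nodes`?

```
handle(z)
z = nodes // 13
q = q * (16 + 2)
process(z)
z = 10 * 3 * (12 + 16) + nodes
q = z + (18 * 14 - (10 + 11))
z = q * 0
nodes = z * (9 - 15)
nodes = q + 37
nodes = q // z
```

5

Transformed code:
handle(z)
z = nodes // 13
q = q * 18
process(z)
z = 840 + nodes
q = z + 231
z = q * 0
nodes = z * -6
nodes = q + 37
nodes = q // z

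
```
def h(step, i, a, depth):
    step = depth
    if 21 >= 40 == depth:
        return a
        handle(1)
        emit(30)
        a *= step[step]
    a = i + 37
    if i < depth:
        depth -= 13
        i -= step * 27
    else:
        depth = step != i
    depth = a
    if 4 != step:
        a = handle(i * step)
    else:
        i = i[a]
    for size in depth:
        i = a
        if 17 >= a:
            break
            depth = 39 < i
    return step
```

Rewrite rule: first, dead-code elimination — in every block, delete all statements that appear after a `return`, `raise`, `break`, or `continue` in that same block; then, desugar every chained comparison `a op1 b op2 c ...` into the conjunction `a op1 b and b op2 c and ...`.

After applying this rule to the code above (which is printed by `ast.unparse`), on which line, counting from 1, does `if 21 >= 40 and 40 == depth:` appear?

3

Transformed code:
def h(step, i, a, depth):
    step = depth
    if 21 >= 40 and 40 == depth:
        return a
    a = i + 37
    if i < depth:
        depth -= 13
        i -= step * 27
    else:
        depth = step != i
    depth = a
    if 4 != step:
        a = handle(i * step)
    else:
        i = i[a]
    for size in depth:
        i = a
        if 17 >= a:
            break
    return step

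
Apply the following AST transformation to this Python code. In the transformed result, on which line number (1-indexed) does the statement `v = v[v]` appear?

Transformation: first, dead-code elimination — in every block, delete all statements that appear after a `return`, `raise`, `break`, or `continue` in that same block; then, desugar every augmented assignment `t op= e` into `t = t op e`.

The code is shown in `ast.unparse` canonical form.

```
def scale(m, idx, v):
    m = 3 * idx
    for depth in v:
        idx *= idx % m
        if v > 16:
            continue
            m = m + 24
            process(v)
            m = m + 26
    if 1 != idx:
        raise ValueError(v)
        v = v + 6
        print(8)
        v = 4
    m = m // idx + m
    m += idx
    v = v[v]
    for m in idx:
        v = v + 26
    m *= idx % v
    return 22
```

11

Transformed code:
def scale(m, idx, v):
    m = 3 * idx
    for depth in v:
        idx = idx * (idx % m)
        if v > 16:
            continue
    if 1 != idx:
        raise ValueError(v)
    m = m // idx + m
    m = m + idx
    v = v[v]
    for m in idx:
        v = v + 26
    m = m * (idx % v)
    return 22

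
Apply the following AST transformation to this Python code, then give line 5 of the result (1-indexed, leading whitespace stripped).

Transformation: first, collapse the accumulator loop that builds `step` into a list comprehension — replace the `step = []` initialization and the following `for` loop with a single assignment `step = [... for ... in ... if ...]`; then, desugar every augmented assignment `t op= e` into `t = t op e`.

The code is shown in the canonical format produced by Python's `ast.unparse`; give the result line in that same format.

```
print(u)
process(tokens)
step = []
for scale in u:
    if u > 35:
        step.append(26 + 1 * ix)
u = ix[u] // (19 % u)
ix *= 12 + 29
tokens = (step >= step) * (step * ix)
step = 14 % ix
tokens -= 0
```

ix = ix * (12 + 29)

Transformed code:
print(u)
process(tokens)
step = [26 + 1 * ix for scale in u if u > 35]
u = ix[u] // (19 % u)
ix = ix * (12 + 29)
tokens = (step >= step) * (step * ix)
step = 14 % ix
tokens = tokens - 0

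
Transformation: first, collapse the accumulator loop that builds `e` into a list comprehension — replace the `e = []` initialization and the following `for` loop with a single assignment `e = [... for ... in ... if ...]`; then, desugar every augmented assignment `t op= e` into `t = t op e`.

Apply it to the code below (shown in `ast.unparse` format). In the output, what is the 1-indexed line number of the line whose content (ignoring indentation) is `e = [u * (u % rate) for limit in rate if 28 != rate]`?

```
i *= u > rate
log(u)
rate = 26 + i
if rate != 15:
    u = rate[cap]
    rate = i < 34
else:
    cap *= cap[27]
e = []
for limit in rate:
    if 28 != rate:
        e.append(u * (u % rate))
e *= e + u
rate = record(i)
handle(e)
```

Transformed code:
i = i * (u > rate)
log(u)
rate = 26 + i
if rate != 15:
    u = rate[cap]
    rate = i < 34
else:
    cap = cap * cap[27]
e = [u * (u % rate) for limit in rate if 28 != rate]
e = e * (e + u)
rate = record(i)
handle(e)

9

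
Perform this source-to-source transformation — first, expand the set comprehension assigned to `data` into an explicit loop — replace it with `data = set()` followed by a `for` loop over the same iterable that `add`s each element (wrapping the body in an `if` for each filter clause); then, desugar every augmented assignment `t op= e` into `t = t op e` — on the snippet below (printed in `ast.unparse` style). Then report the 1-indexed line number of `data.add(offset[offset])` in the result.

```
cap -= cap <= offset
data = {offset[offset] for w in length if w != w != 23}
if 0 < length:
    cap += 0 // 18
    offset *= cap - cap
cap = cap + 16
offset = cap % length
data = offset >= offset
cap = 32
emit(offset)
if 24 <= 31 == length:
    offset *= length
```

Transformed code:
cap = cap - (cap <= offset)
data = set()
for w in length:
    if w != w != 23:
        data.add(offset[offset])
if 0 < length:
    cap = cap + 0 // 18
    offset = offset * (cap - cap)
cap = cap + 16
offset = cap % length
data = offset >= offset
cap = 32
emit(offset)
if 24 <= 31 == length:
    offset = offset * length

5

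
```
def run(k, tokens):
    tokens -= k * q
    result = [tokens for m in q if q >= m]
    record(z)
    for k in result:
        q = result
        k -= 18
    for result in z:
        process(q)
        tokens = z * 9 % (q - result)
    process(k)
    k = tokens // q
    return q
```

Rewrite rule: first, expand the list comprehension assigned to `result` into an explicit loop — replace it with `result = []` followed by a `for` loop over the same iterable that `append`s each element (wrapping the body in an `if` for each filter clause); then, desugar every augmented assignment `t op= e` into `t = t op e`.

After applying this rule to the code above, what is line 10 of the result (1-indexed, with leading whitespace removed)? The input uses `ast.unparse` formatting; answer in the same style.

Transformed code:
def run(k, tokens):
    tokens = tokens - k * q
    result = []
    for m in q:
        if q >= m:
            result.append(tokens)
    record(z)
    for k in result:
        q = result
        k = k - 18
    for result in z:
        process(q)
        tokens = z * 9 % (q - result)
    process(k)
    k = tokens // q
    return q

k = k - 18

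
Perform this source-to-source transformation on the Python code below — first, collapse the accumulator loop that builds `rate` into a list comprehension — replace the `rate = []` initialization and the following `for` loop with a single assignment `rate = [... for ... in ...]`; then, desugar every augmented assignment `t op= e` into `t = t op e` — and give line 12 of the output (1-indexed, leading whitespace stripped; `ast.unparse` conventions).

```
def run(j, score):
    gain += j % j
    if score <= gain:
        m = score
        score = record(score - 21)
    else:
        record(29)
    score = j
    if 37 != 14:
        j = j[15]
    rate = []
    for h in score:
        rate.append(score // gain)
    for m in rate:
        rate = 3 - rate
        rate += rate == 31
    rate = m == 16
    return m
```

for m in rate:

Transformed code:
def run(j, score):
    gain = gain + j % j
    if score <= gain:
        m = score
        score = record(score - 21)
    else:
        record(29)
    score = j
    if 37 != 14:
        j = j[15]
    rate = [score // gain for h in score]
    for m in rate:
        rate = 3 - rate
        rate = rate + (rate == 31)
    rate = m == 16
    return m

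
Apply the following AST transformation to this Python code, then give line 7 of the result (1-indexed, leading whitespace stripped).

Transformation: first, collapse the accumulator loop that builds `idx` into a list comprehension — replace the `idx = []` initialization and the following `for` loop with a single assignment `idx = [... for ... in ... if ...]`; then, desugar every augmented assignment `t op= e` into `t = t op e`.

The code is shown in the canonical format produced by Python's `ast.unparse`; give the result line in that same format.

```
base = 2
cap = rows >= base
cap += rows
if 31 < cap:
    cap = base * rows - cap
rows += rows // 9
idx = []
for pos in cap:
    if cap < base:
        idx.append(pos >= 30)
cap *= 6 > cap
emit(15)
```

idx = [pos >= 30 for pos in cap if cap < base]

Transformed code:
base = 2
cap = rows >= base
cap = cap + rows
if 31 < cap:
    cap = base * rows - cap
rows = rows + rows // 9
idx = [pos >= 30 for pos in cap if cap < base]
cap = cap * (6 > cap)
emit(15)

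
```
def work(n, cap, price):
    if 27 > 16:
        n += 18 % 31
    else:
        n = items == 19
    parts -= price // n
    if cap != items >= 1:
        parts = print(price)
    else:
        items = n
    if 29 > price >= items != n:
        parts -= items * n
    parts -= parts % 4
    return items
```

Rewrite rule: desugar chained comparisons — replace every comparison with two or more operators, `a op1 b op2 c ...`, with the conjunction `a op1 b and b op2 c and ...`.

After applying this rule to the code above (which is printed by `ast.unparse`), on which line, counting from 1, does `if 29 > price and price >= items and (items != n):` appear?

11

Transformed code:
def work(n, cap, price):
    if 27 > 16:
        n += 18 % 31
    else:
        n = items == 19
    parts -= price // n
    if cap != items and items >= 1:
        parts = print(price)
    else:
        items = n
    if 29 > price and price >= items and (items != n):
        parts -= items * n
    parts -= parts % 4
    return items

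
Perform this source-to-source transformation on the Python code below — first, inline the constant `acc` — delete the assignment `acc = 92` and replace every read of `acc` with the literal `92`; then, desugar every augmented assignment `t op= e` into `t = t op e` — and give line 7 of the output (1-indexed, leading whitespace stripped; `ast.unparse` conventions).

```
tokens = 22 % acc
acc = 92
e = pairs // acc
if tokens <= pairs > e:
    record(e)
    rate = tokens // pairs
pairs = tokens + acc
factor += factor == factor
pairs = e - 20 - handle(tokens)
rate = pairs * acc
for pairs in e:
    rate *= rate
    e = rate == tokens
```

Transformed code:
tokens = 22 % 92
e = pairs // 92
if tokens <= pairs > e:
    record(e)
    rate = tokens // pairs
pairs = tokens + 92
factor = factor + (factor == factor)
pairs = e - 20 - handle(tokens)
rate = pairs * 92
for pairs in e:
    rate = rate * rate
    e = rate == tokens

factor = factor + (factor == factor)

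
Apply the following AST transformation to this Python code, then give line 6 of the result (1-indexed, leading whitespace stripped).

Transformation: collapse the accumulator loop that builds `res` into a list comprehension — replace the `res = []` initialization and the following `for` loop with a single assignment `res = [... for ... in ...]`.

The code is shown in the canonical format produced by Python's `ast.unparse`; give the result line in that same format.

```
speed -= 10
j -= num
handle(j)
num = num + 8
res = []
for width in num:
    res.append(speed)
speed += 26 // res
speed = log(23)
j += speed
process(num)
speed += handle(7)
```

speed += 26 // res

Transformed code:
speed -= 10
j -= num
handle(j)
num = num + 8
res = [speed for width in num]
speed += 26 // res
speed = log(23)
j += speed
process(num)
speed += handle(7)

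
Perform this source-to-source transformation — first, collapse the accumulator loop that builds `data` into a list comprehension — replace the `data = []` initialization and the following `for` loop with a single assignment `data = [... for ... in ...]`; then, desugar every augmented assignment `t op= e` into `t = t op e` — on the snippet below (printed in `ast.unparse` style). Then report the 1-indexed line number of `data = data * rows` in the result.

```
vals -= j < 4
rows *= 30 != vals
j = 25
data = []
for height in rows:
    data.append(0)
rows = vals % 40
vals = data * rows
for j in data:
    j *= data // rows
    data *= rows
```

9

Transformed code:
vals = vals - (j < 4)
rows = rows * (30 != vals)
j = 25
data = [0 for height in rows]
rows = vals % 40
vals = data * rows
for j in data:
    j = j * (data // rows)
    data = data * rows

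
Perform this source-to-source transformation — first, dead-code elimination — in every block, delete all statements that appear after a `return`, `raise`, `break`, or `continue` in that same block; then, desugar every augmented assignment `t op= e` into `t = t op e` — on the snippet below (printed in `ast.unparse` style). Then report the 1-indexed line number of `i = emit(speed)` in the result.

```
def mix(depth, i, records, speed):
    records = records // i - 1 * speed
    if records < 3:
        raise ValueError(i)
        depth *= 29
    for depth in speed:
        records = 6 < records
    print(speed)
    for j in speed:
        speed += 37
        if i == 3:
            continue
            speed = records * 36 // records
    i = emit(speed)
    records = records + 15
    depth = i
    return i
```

Transformed code:
def mix(depth, i, records, speed):
    records = records // i - 1 * speed
    if records < 3:
        raise ValueError(i)
    for depth in speed:
        records = 6 < records
    print(speed)
    for j in speed:
        speed = speed + 37
        if i == 3:
            continue
    i = emit(speed)
    records = records + 15
    depth = i
    return i

12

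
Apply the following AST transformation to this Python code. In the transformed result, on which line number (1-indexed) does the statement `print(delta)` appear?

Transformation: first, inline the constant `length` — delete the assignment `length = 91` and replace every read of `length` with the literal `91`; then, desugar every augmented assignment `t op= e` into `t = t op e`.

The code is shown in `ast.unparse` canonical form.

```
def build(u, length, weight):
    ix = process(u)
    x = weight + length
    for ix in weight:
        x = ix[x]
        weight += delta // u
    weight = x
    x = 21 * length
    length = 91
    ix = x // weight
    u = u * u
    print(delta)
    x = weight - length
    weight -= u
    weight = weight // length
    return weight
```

11

Transformed code:
def build(u, length, weight):
    ix = process(u)
    x = weight + 91
    for ix in weight:
        x = ix[x]
        weight = weight + delta // u
    weight = x
    x = 21 * 91
    ix = x // weight
    u = u * u
    print(delta)
    x = weight - 91
    weight = weight - u
    weight = weight // 91
    return weight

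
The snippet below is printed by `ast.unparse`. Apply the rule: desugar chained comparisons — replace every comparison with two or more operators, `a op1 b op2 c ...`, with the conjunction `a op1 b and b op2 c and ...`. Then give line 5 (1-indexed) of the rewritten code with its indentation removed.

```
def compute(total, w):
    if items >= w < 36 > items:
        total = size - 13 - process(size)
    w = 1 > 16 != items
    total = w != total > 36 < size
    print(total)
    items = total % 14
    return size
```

Transformed code:
def compute(total, w):
    if items >= w and w < 36 and (36 > items):
        total = size - 13 - process(size)
    w = 1 > 16 and 16 != items
    total = w != total and total > 36 and (36 < size)
    print(total)
    items = total % 14
    return size

total = w != total and total > 36 and (36 < size)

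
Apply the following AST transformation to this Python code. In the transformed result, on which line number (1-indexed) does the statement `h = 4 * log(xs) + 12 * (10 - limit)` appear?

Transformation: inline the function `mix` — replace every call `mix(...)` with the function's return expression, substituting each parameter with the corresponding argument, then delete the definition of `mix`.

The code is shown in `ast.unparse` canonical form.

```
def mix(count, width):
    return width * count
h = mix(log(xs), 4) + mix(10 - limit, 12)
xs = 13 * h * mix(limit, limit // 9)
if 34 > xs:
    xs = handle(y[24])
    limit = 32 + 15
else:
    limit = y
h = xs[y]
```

Transformed code:
h = 4 * log(xs) + 12 * (10 - limit)
xs = 13 * h * (limit // 9 * limit)
if 34 > xs:
    xs = handle(y[24])
    limit = 32 + 15
else:
    limit = y
h = xs[y]

1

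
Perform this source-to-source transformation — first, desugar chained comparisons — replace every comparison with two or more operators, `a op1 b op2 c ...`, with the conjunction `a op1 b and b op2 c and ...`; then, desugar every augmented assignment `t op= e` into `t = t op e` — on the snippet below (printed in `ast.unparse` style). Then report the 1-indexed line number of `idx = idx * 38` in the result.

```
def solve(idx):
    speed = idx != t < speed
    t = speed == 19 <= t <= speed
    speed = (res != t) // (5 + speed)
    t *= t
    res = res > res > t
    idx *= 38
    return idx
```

7

Transformed code:
def solve(idx):
    speed = idx != t and t < speed
    t = speed == 19 and 19 <= t and (t <= speed)
    speed = (res != t) // (5 + speed)
    t = t * t
    res = res > res and res > t
    idx = idx * 38
    return idx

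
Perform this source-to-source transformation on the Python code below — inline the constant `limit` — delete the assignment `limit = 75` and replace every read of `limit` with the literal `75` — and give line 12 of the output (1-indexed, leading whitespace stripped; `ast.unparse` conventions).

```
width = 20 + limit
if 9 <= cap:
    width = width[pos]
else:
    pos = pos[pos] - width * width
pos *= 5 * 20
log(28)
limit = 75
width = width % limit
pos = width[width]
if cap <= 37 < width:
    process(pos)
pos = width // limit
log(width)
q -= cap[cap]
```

pos = width // 75

Transformed code:
width = 20 + 75
if 9 <= cap:
    width = width[pos]
else:
    pos = pos[pos] - width * width
pos *= 5 * 20
log(28)
width = width % 75
pos = width[width]
if cap <= 37 < width:
    process(pos)
pos = width // 75
log(width)
q -= cap[cap]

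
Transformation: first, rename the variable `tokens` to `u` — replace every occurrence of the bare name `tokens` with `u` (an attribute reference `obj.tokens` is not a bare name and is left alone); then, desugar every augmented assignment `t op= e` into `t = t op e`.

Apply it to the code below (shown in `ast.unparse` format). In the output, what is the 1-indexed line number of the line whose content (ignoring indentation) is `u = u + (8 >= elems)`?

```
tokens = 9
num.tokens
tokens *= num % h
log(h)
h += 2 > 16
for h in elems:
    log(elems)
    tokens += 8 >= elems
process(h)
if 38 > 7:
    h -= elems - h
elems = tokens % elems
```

Transformed code:
u = 9
num.tokens
u = u * (num % h)
log(h)
h = h + (2 > 16)
for h in elems:
    log(elems)
    u = u + (8 >= elems)
process(h)
if 38 > 7:
    h = h - (elems - h)
elems = u % elems

8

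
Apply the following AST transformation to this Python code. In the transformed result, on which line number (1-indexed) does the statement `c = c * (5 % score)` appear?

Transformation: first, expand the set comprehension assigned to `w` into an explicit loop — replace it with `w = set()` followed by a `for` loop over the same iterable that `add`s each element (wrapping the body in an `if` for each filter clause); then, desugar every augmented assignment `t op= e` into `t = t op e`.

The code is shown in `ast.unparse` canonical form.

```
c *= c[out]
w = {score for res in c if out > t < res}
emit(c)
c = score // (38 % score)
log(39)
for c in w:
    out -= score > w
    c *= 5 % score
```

Transformed code:
c = c * c[out]
w = set()
for res in c:
    if out > t < res:
        w.add(score)
emit(c)
c = score // (38 % score)
log(39)
for c in w:
    out = out - (score > w)
    c = c * (5 % score)

11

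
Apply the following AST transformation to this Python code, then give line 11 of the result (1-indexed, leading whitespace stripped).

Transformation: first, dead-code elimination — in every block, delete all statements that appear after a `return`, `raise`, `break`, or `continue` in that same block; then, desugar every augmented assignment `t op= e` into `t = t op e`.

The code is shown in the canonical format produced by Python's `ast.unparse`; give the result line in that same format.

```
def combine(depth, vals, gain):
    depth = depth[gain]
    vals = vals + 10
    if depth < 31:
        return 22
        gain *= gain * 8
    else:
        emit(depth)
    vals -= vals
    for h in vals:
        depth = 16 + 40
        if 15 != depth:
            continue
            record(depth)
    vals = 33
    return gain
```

if 15 != depth:

Transformed code:
def combine(depth, vals, gain):
    depth = depth[gain]
    vals = vals + 10
    if depth < 31:
        return 22
    else:
        emit(depth)
    vals = vals - vals
    for h in vals:
        depth = 16 + 40
        if 15 != depth:
            continue
    vals = 33
    return gain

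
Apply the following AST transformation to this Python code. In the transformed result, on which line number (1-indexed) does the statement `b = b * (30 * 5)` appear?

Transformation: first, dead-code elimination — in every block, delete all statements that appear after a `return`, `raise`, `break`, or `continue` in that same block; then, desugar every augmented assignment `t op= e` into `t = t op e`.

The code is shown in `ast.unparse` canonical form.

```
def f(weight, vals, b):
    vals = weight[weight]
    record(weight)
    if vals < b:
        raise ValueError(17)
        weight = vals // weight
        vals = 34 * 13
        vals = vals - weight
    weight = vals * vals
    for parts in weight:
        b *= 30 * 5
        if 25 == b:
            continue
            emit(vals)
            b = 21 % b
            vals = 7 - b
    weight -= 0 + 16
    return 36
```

8

Transformed code:
def f(weight, vals, b):
    vals = weight[weight]
    record(weight)
    if vals < b:
        raise ValueError(17)
    weight = vals * vals
    for parts in weight:
        b = b * (30 * 5)
        if 25 == b:
            continue
    weight = weight - (0 + 16)
    return 36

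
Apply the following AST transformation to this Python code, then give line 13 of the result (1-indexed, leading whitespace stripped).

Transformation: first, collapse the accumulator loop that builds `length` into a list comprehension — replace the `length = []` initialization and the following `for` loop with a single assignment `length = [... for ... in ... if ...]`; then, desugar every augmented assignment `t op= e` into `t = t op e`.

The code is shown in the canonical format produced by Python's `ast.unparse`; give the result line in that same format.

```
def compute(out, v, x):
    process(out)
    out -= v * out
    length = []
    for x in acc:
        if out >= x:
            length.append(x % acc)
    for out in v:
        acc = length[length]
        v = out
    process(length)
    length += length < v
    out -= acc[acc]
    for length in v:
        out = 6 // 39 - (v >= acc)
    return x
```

return x

Transformed code:
def compute(out, v, x):
    process(out)
    out = out - v * out
    length = [x % acc for x in acc if out >= x]
    for out in v:
        acc = length[length]
        v = out
    process(length)
    length = length + (length < v)
    out = out - acc[acc]
    for length in v:
        out = 6 // 39 - (v >= acc)
    return x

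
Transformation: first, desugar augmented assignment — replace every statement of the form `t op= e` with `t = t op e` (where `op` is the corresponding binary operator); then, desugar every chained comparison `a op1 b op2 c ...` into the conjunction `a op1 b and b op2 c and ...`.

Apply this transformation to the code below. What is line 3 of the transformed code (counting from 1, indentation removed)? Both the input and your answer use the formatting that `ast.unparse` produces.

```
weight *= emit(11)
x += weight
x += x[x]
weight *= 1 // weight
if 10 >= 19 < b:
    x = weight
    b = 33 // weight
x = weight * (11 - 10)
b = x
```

x = x + x[x]

Transformed code:
weight = weight * emit(11)
x = x + weight
x = x + x[x]
weight = weight * (1 // weight)
if 10 >= 19 and 19 < b:
    x = weight
    b = 33 // weight
x = weight * (11 - 10)
b = x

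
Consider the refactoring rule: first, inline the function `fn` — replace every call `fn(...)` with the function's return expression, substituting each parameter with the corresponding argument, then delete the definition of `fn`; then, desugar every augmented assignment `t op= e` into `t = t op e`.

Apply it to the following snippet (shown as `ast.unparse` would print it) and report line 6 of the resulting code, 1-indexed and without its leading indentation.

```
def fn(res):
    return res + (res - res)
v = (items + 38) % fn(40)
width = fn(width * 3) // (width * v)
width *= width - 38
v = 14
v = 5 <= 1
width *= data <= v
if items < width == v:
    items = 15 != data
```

Transformed code:
v = (items + 38) % (40 + (40 - 40))
width = (width * 3 + (width * 3 - width * 3)) // (width * v)
width = width * (width - 38)
v = 14
v = 5 <= 1
width = width * (data <= v)
if items < width == v:
    items = 15 != data

width = width * (data <= v)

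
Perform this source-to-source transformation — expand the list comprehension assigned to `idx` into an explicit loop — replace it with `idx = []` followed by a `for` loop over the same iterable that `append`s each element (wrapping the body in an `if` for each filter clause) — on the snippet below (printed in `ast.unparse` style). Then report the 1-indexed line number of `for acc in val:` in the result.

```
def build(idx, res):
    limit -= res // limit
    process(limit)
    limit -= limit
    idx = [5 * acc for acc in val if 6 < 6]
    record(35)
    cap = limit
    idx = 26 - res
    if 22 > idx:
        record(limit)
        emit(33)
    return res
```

6

Transformed code:
def build(idx, res):
    limit -= res // limit
    process(limit)
    limit -= limit
    idx = []
    for acc in val:
        if 6 < 6:
            idx.append(5 * acc)
    record(35)
    cap = limit
    idx = 26 - res
    if 22 > idx:
        record(limit)
        emit(33)
    return res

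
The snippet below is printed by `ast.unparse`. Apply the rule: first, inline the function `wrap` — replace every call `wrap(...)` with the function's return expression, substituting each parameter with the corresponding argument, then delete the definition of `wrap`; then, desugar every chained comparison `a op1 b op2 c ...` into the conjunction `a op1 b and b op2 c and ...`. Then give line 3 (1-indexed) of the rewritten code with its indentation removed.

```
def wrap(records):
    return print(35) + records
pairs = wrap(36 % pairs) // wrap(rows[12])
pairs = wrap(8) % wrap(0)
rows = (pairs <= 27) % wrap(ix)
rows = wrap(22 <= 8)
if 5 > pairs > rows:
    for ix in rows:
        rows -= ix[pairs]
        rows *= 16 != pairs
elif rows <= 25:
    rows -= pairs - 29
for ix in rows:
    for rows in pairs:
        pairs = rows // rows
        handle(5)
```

rows = (pairs <= 27) % (print(35) + ix)

Transformed code:
pairs = (print(35) + 36 % pairs) // (print(35) + rows[12])
pairs = (print(35) + 8) % (print(35) + 0)
rows = (pairs <= 27) % (print(35) + ix)
rows = print(35) + (22 <= 8)
if 5 > pairs and pairs > rows:
    for ix in rows:
        rows -= ix[pairs]
        rows *= 16 != pairs
elif rows <= 25:
    rows -= pairs - 29
for ix in rows:
    for rows in pairs:
        pairs = rows // rows
        handle(5)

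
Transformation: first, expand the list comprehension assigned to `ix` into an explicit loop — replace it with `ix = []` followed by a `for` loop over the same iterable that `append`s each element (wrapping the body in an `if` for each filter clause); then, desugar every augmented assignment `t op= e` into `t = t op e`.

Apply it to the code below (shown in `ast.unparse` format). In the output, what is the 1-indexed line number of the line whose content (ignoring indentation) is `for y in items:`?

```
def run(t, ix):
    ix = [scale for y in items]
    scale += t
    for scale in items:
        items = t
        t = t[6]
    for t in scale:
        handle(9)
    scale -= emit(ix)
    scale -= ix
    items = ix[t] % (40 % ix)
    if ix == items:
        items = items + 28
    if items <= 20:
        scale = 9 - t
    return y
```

Transformed code:
def run(t, ix):
    ix = []
    for y in items:
        ix.append(scale)
    scale = scale + t
    for scale in items:
        items = t
        t = t[6]
    for t in scale:
        handle(9)
    scale = scale - emit(ix)
    scale = scale - ix
    items = ix[t] % (40 % ix)
    if ix == items:
        items = items + 28
    if items <= 20:
        scale = 9 - t
    return y

3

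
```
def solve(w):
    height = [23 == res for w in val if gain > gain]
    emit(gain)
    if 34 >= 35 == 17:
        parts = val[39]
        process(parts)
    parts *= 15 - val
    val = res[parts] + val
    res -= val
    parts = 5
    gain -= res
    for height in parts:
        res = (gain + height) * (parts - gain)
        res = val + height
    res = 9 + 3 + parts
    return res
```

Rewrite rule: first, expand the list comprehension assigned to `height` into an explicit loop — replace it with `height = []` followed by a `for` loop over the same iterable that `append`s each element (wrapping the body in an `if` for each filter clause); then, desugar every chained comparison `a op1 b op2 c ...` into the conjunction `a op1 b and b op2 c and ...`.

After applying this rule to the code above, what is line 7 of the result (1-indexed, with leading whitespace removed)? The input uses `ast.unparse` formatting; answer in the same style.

Transformed code:
def solve(w):
    height = []
    for w in val:
        if gain > gain:
            height.append(23 == res)
    emit(gain)
    if 34 >= 35 and 35 == 17:
        parts = val[39]
        process(parts)
    parts *= 15 - val
    val = res[parts] + val
    res -= val
    parts = 5
    gain -= res
    for height in parts:
        res = (gain + height) * (parts - gain)
        res = val + height
    res = 9 + 3 + parts
    return res

if 34 >= 35 and 35 == 17:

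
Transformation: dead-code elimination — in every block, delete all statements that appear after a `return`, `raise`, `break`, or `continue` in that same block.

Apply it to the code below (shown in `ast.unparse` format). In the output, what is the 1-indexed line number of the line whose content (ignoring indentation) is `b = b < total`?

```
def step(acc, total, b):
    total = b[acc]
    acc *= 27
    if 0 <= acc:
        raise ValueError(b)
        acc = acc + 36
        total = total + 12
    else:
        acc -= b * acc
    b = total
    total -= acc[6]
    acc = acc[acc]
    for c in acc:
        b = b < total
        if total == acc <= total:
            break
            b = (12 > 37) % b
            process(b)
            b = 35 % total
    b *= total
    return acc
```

Transformed code:
def step(acc, total, b):
    total = b[acc]
    acc *= 27
    if 0 <= acc:
        raise ValueError(b)
    else:
        acc -= b * acc
    b = total
    total -= acc[6]
    acc = acc[acc]
    for c in acc:
        b = b < total
        if total == acc <= total:
            break
    b *= total
    return acc

12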